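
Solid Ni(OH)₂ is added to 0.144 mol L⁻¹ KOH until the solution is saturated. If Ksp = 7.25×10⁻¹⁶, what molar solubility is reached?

Ni(OH)₂(s) ⇌ Ni²⁺(aq) + 2 OH⁻(aq)
The solution already contains OH⁻ at 0.144 mol L⁻¹. Let s be the molar solubility of Ni(OH)₂.
[OH⁻] ≈ 0.144 mol L⁻¹ (common ion dominates); [Ni²⁺] = s.
Ksp = [Ni²⁺][OH⁻]^2 = s(0.144)^2
s = 7.25×10⁻¹⁶ / (0.144)^2 = 3.50×10⁻¹⁴
s = 3.50×10⁻¹⁴ mol L⁻¹

3.50×10⁻¹⁴ M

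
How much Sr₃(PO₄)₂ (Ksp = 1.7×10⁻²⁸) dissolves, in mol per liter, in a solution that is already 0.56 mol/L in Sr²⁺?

Sr₃(PO₄)₂(s) ⇌ 3 Sr²⁺(aq) + 2 PO₄³⁻(aq)
Let s be the solubility of Sr₃(PO₄)₂ here. The common ion gives [Sr²⁺] ≈ 0.56 mol/L, and [PO₄³⁻] = 2s.
Ksp = [Sr²⁺]^3[PO₄³⁻]^2 = (0.56)^3(2s)^2
(2s)^2 = 1.7×10⁻²⁸ / (0.56)^3 = 9.7×10⁻²⁸
s = 1.6×10⁻¹⁴ mol/L

1.6×10⁻¹⁴ M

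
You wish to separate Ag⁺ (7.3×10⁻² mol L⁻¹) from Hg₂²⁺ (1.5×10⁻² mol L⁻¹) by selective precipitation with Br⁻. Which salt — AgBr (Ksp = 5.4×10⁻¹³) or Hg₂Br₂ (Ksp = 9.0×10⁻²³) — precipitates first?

Precipitation begins when Q = Ksp.
For AgBr: [Br⁻] = (Ksp/[Ag⁺]) = 7.4×10⁻¹² mol L⁻¹
For Hg₂Br₂: [Br⁻] = (Ksp/[Hg₂²⁺])^(1/2) = 7.7×10⁻¹¹ mol L⁻¹
Since AgBr needs less Br⁻ to reach saturation, it precipitates first.

AgBr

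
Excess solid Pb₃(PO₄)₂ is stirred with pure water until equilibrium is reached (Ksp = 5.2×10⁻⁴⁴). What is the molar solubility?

8.6×10⁻¹⁰ M

Pb₃(PO₄)₂(s) ⇌ 3 Pb²⁺(aq) + 2 PO₄³⁻(aq)
For each mole of Pb₃(PO₄)₂ that dissolves per liter, [Pb²⁺] = 3s and [PO₄³⁻] = 2s; let s denote this solubility.
Ksp = [Pb²⁺]^3[PO₄³⁻]^2 = (3s)^3 · (2s)^2 = 108s^5
108s^5 = 5.2×10⁻⁴⁴  ⇒  s^5 = 4.8×10⁻⁴⁶
Taking the 5th root, s = 8.6×10⁻¹⁰ mol/L.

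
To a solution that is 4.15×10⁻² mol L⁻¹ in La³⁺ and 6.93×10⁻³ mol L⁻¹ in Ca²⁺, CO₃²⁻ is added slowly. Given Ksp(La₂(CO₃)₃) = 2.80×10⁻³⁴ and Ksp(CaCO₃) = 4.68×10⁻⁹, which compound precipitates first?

La₂(CO₃)₃

Each salt precipitates once Q = Ksp for that salt.
For La₂(CO₃)₃: [CO₃²⁻] = (Ksp/[La³⁺]^2)^(1/3) = 5.46×10⁻¹¹ mol L⁻¹
For CaCO₃: [CO₃²⁻] = (Ksp/[Ca²⁺]) = 6.75×10⁻⁷ mol L⁻¹
La₂(CO₃)₃ requires the lower [CO₃²⁻], so it precipitates first.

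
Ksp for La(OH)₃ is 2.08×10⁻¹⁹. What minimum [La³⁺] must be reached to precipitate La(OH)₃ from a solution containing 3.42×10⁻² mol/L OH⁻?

5.20×10⁻¹⁵ M

Precipitation of each salt begins when its ion product equals Ksp.
La(OH)₃(s) ⇌ La³⁺(aq) + 3 OH⁻(aq)
Ksp = [La³⁺][OH⁻]^3 = [La³⁺](3.42×10⁻²)^3
[La³⁺] = 2.08×10⁻¹⁹ / (3.42×10⁻²)^3 = 5.20×10⁻¹⁵
[La³⁺] = 5.20×10⁻¹⁵ mol/L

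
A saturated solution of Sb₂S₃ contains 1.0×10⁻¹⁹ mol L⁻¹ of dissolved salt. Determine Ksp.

Sb₂S₃(s) ⇌ 2 Sb³⁺(aq) + 3 S²⁻(aq)
With molar solubility s: [Sb³⁺] = 2s, [S²⁻] = 3s.
Ksp = [Sb³⁺]^2[S²⁻]^3 = (2s)^2 · (3s)^3 = 108s^5
Ksp = 108 × (1.0×10⁻¹⁹)^5 = 1.1×10⁻⁹³

Ksp = 1.1×10⁻⁹³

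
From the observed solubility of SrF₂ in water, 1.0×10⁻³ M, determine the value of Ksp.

SrF₂(s) ⇌ Sr²⁺(aq) + 2 F⁻(aq)
For each mole of SrF₂ that dissolves per liter, [Sr²⁺] = s and [F⁻] = 2s; let s denote this solubility.
Ksp = [Sr²⁺][F⁻]^2 = s · (2s)^2 = 4s^3
Ksp = 4 × (1.0×10⁻³)^3 = 4.0×10⁻⁹

Ksp = 4.0×10⁻⁹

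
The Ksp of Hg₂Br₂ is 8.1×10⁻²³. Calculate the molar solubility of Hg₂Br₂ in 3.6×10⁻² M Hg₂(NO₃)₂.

Hg₂Br₂(s) ⇌ Hg₂²⁺(aq) + 2 Br⁻(aq)
Let s be the solubility of Hg₂Br₂ here. The common ion gives [Hg₂²⁺] ≈ 3.6×10⁻² M, and [Br⁻] = 2s.
Ksp = [Hg₂²⁺][Br⁻]^2 = (3.6×10⁻²)(2s)^2
(2s)^2 = 8.1×10⁻²³ / (3.6×10⁻²) = 2.3×10⁻²¹
s = 2.4×10⁻¹¹ M

2.4×10⁻¹¹ M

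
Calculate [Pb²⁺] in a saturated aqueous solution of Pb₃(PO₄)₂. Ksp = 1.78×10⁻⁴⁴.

2.09×10⁻⁹ M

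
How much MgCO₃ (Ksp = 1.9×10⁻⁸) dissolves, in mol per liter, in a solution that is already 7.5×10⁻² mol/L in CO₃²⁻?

2.5×10⁻⁷ M

MgCO₃(s) ⇌ Mg²⁺(aq) + CO₃²⁻(aq)
The solution already contains CO₃²⁻ at 7.5×10⁻² mol/L. Let s be the molar solubility of MgCO₃.
[CO₃²⁻] ≈ 7.5×10⁻² mol/L (common ion dominates); [Mg²⁺] = s.
Ksp = [Mg²⁺][CO₃²⁻] = s(7.5×10⁻²)
s = 1.9×10⁻⁸ / (7.5×10⁻²) = 2.5×10⁻⁷
s = 2.5×10⁻⁷ mol/L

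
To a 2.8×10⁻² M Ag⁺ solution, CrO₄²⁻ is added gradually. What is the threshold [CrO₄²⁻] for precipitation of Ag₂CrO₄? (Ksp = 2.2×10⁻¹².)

2.8×10⁻⁹ M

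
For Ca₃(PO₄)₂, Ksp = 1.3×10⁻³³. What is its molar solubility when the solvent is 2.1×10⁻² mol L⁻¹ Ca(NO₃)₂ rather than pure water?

5.9×10⁻¹⁵ M

Ca₃(PO₄)₂(s) ⇌ 3 Ca²⁺(aq) + 2 PO₄³⁻(aq)
The solution already contains Ca²⁺ at 2.1×10⁻² mol L⁻¹. Let s be the molar solubility of Ca₃(PO₄)₂.
[Ca²⁺] ≈ 2.1×10⁻² mol L⁻¹ (common ion dominates); [PO₄³⁻] = 2s.
Ksp = [Ca²⁺]^3[PO₄³⁻]^2 = (2.1×10⁻²)^3(2s)^2
(2s)^2 = 1.3×10⁻³³ / (2.1×10⁻²)^3 = 1.4×10⁻²⁸
s = 5.9×10⁻¹⁵ mol L⁻¹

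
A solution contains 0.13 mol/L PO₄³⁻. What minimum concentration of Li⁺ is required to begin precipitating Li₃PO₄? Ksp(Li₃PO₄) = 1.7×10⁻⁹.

2.4×10⁻³ M

Each salt precipitates once Q = Ksp for that salt.
Li₃PO₄(s) ⇌ 3 Li⁺(aq) + PO₄³⁻(aq)
Ksp = [Li⁺]^3[PO₄³⁻] = [Li⁺]^3(0.13)
[Li⁺]^3 = 1.7×10⁻⁹ / (0.13) = 1.3×10⁻⁸
[Li⁺] = 2.4×10⁻³ mol/L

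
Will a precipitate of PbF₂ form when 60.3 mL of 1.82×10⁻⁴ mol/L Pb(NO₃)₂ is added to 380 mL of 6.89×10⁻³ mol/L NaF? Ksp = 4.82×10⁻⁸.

Total volume after mixing = 60.3 + 380 = 440.3 mL.
[Pb²⁺] = (1.82×10⁻⁴)(60.3)/440.3 = 2.49×10⁻⁵ mol/L
[F⁻] = (6.89×10⁻³)(380)/440.3 = 5.95×10⁻³ mol/L
Q = [Pb²⁺][F⁻]^2 = 8.81×10⁻¹⁰
Q < Ksp (8.81×10⁻¹⁰ vs 4.82×10⁻⁸); the solution remains unsaturated and no precipitate forms.

No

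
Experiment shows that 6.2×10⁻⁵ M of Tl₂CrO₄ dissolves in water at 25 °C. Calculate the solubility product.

Tl₂CrO₄(s) ⇌ 2 Tl⁺(aq) + CrO₄²⁻(aq)
For each mole of Tl₂CrO₄ that dissolves per liter, [Tl⁺] = 2s and [CrO₄²⁻] = s; let s denote this solubility.
Ksp = [Tl⁺]^2[CrO₄²⁻] = (2s)^2 · s = 4s^3
Ksp = 4 × (6.2×10⁻⁵)^3 = 9.5×10⁻¹³

Ksp = 9.5×10⁻¹³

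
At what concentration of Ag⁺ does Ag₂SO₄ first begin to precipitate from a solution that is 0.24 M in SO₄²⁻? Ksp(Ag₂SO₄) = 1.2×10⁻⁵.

7.1×10⁻³ M

Precipitation of each salt begins when its ion product equals Ksp.
Ag₂SO₄(s) ⇌ 2 Ag⁺(aq) + SO₄²⁻(aq)
Ksp = [Ag⁺]^2[SO₄²⁻] = [Ag⁺]^2(0.24)
[Ag⁺]^2 = 1.2×10⁻⁵ / (0.24) = 5.0×10⁻⁵
[Ag⁺] = 7.1×10⁻³ M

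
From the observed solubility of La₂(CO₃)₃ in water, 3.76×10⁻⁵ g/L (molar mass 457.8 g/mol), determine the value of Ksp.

Convert to molarity: s = 3.76×10⁻⁵ / 457.8 = 8.2132×10⁻⁸ mol/L
La₂(CO₃)₃(s) ⇌ 2 La³⁺(aq) + 3 CO₃²⁻(aq)
Let s be the molar solubility. Then [La³⁺] = 2s and [CO₃²⁻] = 3s.
Ksp = [La³⁺]^2[CO₃²⁻]^3 = (2s)^2 · (3s)^3 = 108s^5
Ksp = 108 × (8.2132×10⁻⁸)^5 = 4.04×10⁻³⁴

Ksp = 4.04×10⁻³⁴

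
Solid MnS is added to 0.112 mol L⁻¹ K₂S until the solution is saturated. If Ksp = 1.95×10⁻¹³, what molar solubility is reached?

1.74×10⁻¹² M

MnS(s) ⇌ Mn²⁺(aq) + S²⁻(aq)
Let s be the solubility of MnS here. The common ion gives [S²⁻] ≈ 0.112 mol L⁻¹, and [Mn²⁺] = s.
Ksp = [Mn²⁺][S²⁻] = s(0.112)
s = 1.95×10⁻¹³ / (0.112) = 1.74×10⁻¹²
s = 1.74×10⁻¹² mol L⁻¹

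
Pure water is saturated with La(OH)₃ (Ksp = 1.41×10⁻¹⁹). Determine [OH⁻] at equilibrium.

2.55×10⁻⁵ M

La(OH)₃(s) ⇌ La³⁺(aq) + 3 OH⁻(aq)
If s mol/L of La(OH)₃ dissolves, [La³⁺] = s and [OH⁻] = 3s.
Ksp = [La³⁺][OH⁻]^3 = s · (3s)^3 = 27s^4 = 1.41×10⁻¹⁹
s = 8.50×10⁻⁶ mol L⁻¹
[OH⁻] = 3s = 2.55×10⁻⁵ mol L⁻¹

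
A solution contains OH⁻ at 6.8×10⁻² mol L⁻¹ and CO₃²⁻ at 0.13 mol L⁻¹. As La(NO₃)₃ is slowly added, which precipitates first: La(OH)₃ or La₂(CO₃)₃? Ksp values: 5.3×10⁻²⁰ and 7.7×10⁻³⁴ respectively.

La(OH)₃

Precipitation of each salt begins when its ion product equals Ksp.
For La(OH)₃: [La³⁺] = (Ksp/[OH⁻]^3) = 1.7×10⁻¹⁶ mol L⁻¹
For La₂(CO₃)₃: [La³⁺] = (Ksp/[CO₃²⁻]^3)^(1/2) = 5.9×10⁻¹⁶ mol L⁻¹
La(OH)₃ requires the lower [La³⁺], so it precipitates first.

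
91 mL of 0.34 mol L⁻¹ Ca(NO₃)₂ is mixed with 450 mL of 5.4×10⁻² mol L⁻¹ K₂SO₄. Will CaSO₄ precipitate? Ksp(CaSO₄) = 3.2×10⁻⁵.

Yes

After mixing, V = 91 mL + 450 mL = 541 mL.
[Ca²⁺] = (0.34)(91)/541 = 5.7×10⁻² mol L⁻¹
[SO₄²⁻] = (5.4×10⁻²)(450)/541 = 4.5×10⁻² mol L⁻¹
Q = [Ca²⁺][SO₄²⁻] = 2.6×10⁻³
Q = 2.6×10⁻³ > Ksp = 3.2×10⁻⁵, so the solution is supersaturated and CaSO₄ precipitates.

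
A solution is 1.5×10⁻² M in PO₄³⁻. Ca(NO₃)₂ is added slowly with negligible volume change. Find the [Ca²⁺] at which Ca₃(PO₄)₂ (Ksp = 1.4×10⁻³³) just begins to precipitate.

1.8×10⁻¹⁰ M

Precipitation begins when Q = Ksp.
Ca₃(PO₄)₂(s) ⇌ 3 Ca²⁺(aq) + 2 PO₄³⁻(aq)
Ksp = [Ca²⁺]^3[PO₄³⁻]^2 = [Ca²⁺]^3(1.5×10⁻²)^2
[Ca²⁺]^3 = 1.4×10⁻³³ / (1.5×10⁻²)^2 = 6.2×10⁻³⁰
[Ca²⁺] = 1.8×10⁻¹⁰ M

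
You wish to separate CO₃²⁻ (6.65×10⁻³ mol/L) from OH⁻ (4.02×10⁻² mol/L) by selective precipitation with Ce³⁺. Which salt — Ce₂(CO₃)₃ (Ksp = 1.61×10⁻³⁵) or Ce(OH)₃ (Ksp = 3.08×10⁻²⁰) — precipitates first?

The threshold for precipitation is Q = Ksp.
For Ce₂(CO₃)₃: [Ce³⁺] = (Ksp/[CO₃²⁻]^3)^(1/2) = 7.40×10⁻¹⁵ mol/L
For Ce(OH)₃: [Ce³⁺] = (Ksp/[OH⁻]^3) = 4.74×10⁻¹⁶ mol/L
Ce(OH)₃ requires the lower [Ce³⁺], so it precipitates first.

Ce(OH)₃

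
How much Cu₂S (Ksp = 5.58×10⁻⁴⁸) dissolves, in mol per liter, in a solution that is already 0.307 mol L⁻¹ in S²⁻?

2.13×10⁻²⁴ M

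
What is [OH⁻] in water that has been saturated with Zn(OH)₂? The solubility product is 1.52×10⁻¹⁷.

3.12×10⁻⁶ M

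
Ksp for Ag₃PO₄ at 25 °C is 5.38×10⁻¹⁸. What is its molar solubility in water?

Ag₃PO₄(s) ⇌ 3 Ag⁺(aq) + PO₄³⁻(aq)
Let s be the molar solubility. Then [Ag⁺] = 3s and [PO₄³⁻] = s.
Ksp = [Ag⁺]^3[PO₄³⁻] = (3s)^3 · s = 27s^4
27s^4 = 5.38×10⁻¹⁸  ⇒  s^4 = 1.99×10⁻¹⁹
s = (1.99×10⁻¹⁹)^(1/4) = 2.11×10⁻⁵ M

2.11×10⁻⁵ M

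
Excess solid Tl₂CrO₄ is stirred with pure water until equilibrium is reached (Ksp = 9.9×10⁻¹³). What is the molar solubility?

Tl₂CrO₄(s) ⇌ 2 Tl⁺(aq) + CrO₄²⁻(aq)
If s mol/L of Tl₂CrO₄ dissolves, [Tl⁺] = 2s and [CrO₄²⁻] = s.
Ksp = [Tl⁺]^2[CrO₄²⁻] = (2s)^2 · s = 4s^3
4s^3 = 9.9×10⁻¹³  ⇒  s^3 = 2.5×10⁻¹³
s = 6.3×10⁻⁵ mol L⁻¹

6.3×10⁻⁵ M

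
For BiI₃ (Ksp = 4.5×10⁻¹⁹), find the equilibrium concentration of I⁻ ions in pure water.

3.4×10⁻⁵ M

BiI₃(s) ⇌ Bi³⁺(aq) + 3 I⁻(aq)
Let s be the molar solubility. Then [Bi³⁺] = s and [I⁻] = 3s.
Ksp = [Bi³⁺][I⁻]^3 = s · (3s)^3 = 27s^4 = 4.5×10⁻¹⁹
s = 1.1×10⁻⁵ mol/L
[I⁻] = 3s = 3.4×10⁻⁵ mol/L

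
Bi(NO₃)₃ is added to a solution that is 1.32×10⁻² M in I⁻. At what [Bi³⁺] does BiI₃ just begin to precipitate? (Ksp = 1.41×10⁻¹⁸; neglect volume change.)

A salt starts to precipitate once the ion product Q reaches its Ksp.
BiI₃(s) ⇌ Bi³⁺(aq) + 3 I⁻(aq)
Ksp = [Bi³⁺][I⁻]^3 = [Bi³⁺](1.32×10⁻²)^3
[Bi³⁺] = 1.41×10⁻¹⁸ / (1.32×10⁻²)^3 = 6.13×10⁻¹³
[Bi³⁺] = 6.13×10⁻¹³ M

6.13×10⁻¹³ M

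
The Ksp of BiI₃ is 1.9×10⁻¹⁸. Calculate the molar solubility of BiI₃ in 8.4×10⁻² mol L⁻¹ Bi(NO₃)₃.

BiI₃(s) ⇌ Bi³⁺(aq) + 3 I⁻(aq)
Let s be the solubility of BiI₃ here. The common ion gives [Bi³⁺] ≈ 8.4×10⁻² mol L⁻¹, and [I⁻] = 3s.
Ksp = [Bi³⁺][I⁻]^3 = (8.4×10⁻²)(3s)^3
(3s)^3 = 1.9×10⁻¹⁸ / (8.4×10⁻²) = 2.3×10⁻¹⁷
s = 9.4×10⁻⁷ mol L⁻¹

9.4×10⁻⁷ M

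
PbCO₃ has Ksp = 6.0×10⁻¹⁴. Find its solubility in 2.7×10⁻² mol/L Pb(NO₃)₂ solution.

2.2×10⁻¹² M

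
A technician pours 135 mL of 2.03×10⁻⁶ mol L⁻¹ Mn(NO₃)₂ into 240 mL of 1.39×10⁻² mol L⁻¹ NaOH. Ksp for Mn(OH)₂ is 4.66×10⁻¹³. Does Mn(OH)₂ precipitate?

After mixing, V = 135 mL + 240 mL = 375 mL.
[Mn²⁺] = (2.03×10⁻⁶)(135)/375 = 7.31×10⁻⁷ mol L⁻¹
[OH⁻] = (1.39×10⁻²)(240)/375 = 8.90×10⁻³ mol L⁻¹
Q = [Mn²⁺][OH⁻]^2 = 5.78×10⁻¹¹
Since Q (5.78×10⁻¹¹) exceeds Ksp (4.66×10⁻¹³), Mn(OH)₂ will precipitate.

Yes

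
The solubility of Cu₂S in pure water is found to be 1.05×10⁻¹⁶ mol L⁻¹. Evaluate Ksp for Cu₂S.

Ksp = 4.63×10⁻⁴⁸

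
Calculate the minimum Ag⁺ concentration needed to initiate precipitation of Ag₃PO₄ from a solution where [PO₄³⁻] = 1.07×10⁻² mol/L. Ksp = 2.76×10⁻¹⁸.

Precipitation begins when Q = Ksp.
Ag₃PO₄(s) ⇌ 3 Ag⁺(aq) + PO₄³⁻(aq)
Ksp = [Ag⁺]^3[PO₄³⁻] = [Ag⁺]^3(1.07×10⁻²)
[Ag⁺]^3 = 2.76×10⁻¹⁸ / (1.07×10⁻²) = 2.58×10⁻¹⁶
[Ag⁺] = 6.37×10⁻⁶ mol/L

6.37×10⁻⁶ M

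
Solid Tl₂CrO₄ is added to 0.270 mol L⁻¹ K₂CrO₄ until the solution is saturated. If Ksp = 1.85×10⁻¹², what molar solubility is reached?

1.31×10⁻⁶ M

Tl₂CrO₄(s) ⇌ 2 Tl⁺(aq) + CrO₄²⁻(aq)
Let s be the solubility of Tl₂CrO₄ here. The common ion gives [CrO₄²⁻] ≈ 0.270 mol L⁻¹, and [Tl⁺] = 2s.
Ksp = [Tl⁺]^2[CrO₄²⁻] = (2s)^2(0.270)
(2s)^2 = 1.85×10⁻¹² / (0.270) = 6.85×10⁻¹²
s = 1.31×10⁻⁶ mol L⁻¹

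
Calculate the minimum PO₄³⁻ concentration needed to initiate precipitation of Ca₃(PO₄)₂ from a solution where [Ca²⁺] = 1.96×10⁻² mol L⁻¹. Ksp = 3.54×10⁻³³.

A salt starts to precipitate once the ion product Q reaches its Ksp.
Ca₃(PO₄)₂(s) ⇌ 3 Ca²⁺(aq) + 2 PO₄³⁻(aq)
Ksp = [Ca²⁺]^3[PO₄³⁻]^2 = [PO₄³⁻]^2(1.96×10⁻²)^3
[PO₄³⁻]^2 = 3.54×10⁻³³ / (1.96×10⁻²)^3 = 4.70×10⁻²⁸
[PO₄³⁻] = 2.17×10⁻¹⁴ mol L⁻¹

2.17×10⁻¹⁴ M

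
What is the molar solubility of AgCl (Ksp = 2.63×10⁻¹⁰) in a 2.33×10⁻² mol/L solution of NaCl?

AgCl(s) ⇌ Ag⁺(aq) + Cl⁻(aq)
Cl⁻ is already present at 2.33×10⁻² mol/L. If s mol/L of AgCl dissolves, [Ag⁺] = s while [Cl⁻] ≈ 2.33×10⁻² mol/L.
Ksp = [Ag⁺][Cl⁻] = s(2.33×10⁻²)
s = 2.63×10⁻¹⁰ / (2.33×10⁻²) = 1.13×10⁻⁸
s = 1.13×10⁻⁸ mol/L

1.13×10⁻⁸ M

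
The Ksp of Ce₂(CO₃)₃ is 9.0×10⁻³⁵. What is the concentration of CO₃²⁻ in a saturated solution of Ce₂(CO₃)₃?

1.8×10⁻⁷ M

Ce₂(CO₃)₃(s) ⇌ 2 Ce³⁺(aq) + 3 CO₃²⁻(aq)
For each mole of Ce₂(CO₃)₃ that dissolves per liter, [Ce³⁺] = 2s and [CO₃²⁻] = 3s; let s denote this solubility.
Ksp = [Ce³⁺]^2[CO₃²⁻]^3 = (2s)^2 · (3s)^3 = 108s^5 = 9.0×10⁻³⁵
s = 6.1×10⁻⁸ M
[CO₃²⁻] = 3s = 1.8×10⁻⁷ M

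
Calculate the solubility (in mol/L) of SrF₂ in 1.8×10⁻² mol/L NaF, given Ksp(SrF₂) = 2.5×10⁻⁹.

7.7×10⁻⁶ M

SrF₂(s) ⇌ Sr²⁺(aq) + 2 F⁻(aq)
Let s be the solubility of SrF₂ here. The common ion gives [F⁻] ≈ 1.8×10⁻² mol/L, and [Sr²⁺] = s.
Ksp = [Sr²⁺][F⁻]^2 = s(1.8×10⁻²)^2
s = 2.5×10⁻⁹ / (1.8×10⁻²)^2 = 7.7×10⁻⁶
s = 7.7×10⁻⁶ mol/L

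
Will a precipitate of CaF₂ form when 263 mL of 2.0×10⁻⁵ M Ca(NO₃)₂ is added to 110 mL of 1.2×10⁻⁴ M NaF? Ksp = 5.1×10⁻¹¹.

Total volume after mixing = 263 + 110 = 373 mL.
[Ca²⁺] = (2.0×10⁻⁵)(263)/373 = 1.4×10⁻⁵ M
[F⁻] = (1.2×10⁻⁴)(110)/373 = 3.5×10⁻⁵ M
Q = [Ca²⁺][F⁻]^2 = 1.8×10⁻¹⁴
Since Q (1.8×10⁻¹⁴) is less than Ksp (5.1×10⁻¹¹), no CaF₂ precipitates.

No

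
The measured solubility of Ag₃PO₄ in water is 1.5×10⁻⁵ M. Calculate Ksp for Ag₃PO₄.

Ag₃PO₄(s) ⇌ 3 Ag⁺(aq) + PO₄³⁻(aq)
Let s be the molar solubility. Then [Ag⁺] = 3s and [PO₄³⁻] = s.
Ksp = [Ag⁺]^3[PO₄³⁻] = (3s)^3 · s = 27s^4
Ksp = 27 × (1.5×10⁻⁵)^4 = 1.4×10⁻¹⁸

Ksp = 1.4×10⁻¹⁸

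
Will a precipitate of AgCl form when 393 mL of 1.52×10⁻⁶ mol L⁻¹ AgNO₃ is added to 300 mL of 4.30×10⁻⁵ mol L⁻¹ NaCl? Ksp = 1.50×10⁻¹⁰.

No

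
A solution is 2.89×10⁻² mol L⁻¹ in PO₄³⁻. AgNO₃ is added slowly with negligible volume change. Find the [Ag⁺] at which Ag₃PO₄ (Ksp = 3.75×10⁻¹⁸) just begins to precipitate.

5.06×10⁻⁶ M

Precipitation begins when Q = Ksp.
Ag₃PO₄(s) ⇌ 3 Ag⁺(aq) + PO₄³⁻(aq)
Ksp = [Ag⁺]^3[PO₄³⁻] = [Ag⁺]^3(2.89×10⁻²)
[Ag⁺]^3 = 3.75×10⁻¹⁸ / (2.89×10⁻²) = 1.30×10⁻¹⁶
[Ag⁺] = 5.06×10⁻⁶ mol L⁻¹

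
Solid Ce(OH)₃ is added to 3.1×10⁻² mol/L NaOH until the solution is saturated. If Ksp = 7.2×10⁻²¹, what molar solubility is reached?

2.4×10⁻¹⁶ M

Ce(OH)₃(s) ⇌ Ce³⁺(aq) + 3 OH⁻(aq)
The solution already contains OH⁻ at 3.1×10⁻² mol/L. Let s be the molar solubility of Ce(OH)₃.
[OH⁻] ≈ 3.1×10⁻² mol/L (common ion dominates); [Ce³⁺] = s.
Ksp = [Ce³⁺][OH⁻]^3 = s(3.1×10⁻²)^3
s = 7.2×10⁻²¹ / (3.1×10⁻²)^3 = 2.4×10⁻¹⁶
s = 2.4×10⁻¹⁶ mol/L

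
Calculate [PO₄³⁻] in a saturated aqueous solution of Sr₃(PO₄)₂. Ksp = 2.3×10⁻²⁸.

2.3×10⁻⁶ M

Sr₃(PO₄)₂(s) ⇌ 3 Sr²⁺(aq) + 2 PO₄³⁻(aq)
For each mole of Sr₃(PO₄)₂ that dissolves per liter, [Sr²⁺] = 3s and [PO₄³⁻] = 2s; let s denote this solubility.
Ksp = [Sr²⁺]^3[PO₄³⁻]^2 = (3s)^3 · (2s)^2 = 108s^5 = 2.3×10⁻²⁸
s = 1.2×10⁻⁶ mol/L
[PO₄³⁻] = 2s = 2.3×10⁻⁶ mol/L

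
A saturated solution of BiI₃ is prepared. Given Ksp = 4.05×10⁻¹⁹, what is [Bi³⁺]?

BiI₃(s) ⇌ Bi³⁺(aq) + 3 I⁻(aq)
Call the molar solubility s, so that [Bi³⁺] = s and [I⁻] = 3s.
Ksp = [Bi³⁺][I⁻]^3 = s · (3s)^3 = 27s^4 = 4.05×10⁻¹⁹
s = 1.11×10⁻⁵ M
[Bi³⁺] = s = 1.11×10⁻⁵ M

1.11×10⁻⁵ M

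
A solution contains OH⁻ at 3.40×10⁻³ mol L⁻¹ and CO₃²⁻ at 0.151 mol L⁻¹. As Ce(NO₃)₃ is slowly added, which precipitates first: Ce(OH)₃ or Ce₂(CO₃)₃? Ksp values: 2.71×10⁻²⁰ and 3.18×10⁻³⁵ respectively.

Each salt precipitates once Q = Ksp for that salt.
For Ce(OH)₃: [Ce³⁺] = (Ksp/[OH⁻]^3) = 6.89×10⁻¹³ mol L⁻¹
For Ce₂(CO₃)₃: [Ce³⁺] = (Ksp/[CO₃²⁻]^3)^(1/2) = 9.61×10⁻¹⁷ mol L⁻¹
Since Ce₂(CO₃)₃ needs less Ce³⁺ to reach saturation, it precipitates first.

Ce₂(CO₃)₃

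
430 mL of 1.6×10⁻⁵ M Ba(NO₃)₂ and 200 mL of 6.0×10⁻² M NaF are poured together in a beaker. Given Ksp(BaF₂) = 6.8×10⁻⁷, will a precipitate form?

The combined volume is 630 mL.
[Ba²⁺] = (1.6×10⁻⁵)(430)/630 = 1.1×10⁻⁵ M
[F⁻] = (6.0×10⁻²)(200)/630 = 1.9×10⁻² M
Q = [Ba²⁺][F⁻]^2 = 4.0×10⁻⁹
Q = 4.0×10⁻⁹ < Ksp = 6.8×10⁻⁷, so the solution is unsaturated and no precipitate forms.

No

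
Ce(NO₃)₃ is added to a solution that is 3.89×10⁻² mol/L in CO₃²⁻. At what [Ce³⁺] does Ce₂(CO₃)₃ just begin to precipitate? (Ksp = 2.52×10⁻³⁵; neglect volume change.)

6.54×10⁻¹⁶ M

Precipitation of each salt begins when its ion product equals Ksp.
Ce₂(CO₃)₃(s) ⇌ 2 Ce³⁺(aq) + 3 CO₃²⁻(aq)
Ksp = [Ce³⁺]^2[CO₃²⁻]^3 = [Ce³⁺]^2(3.89×10⁻²)^3
[Ce³⁺]^2 = 2.52×10⁻³⁵ / (3.89×10⁻²)^3 = 4.28×10⁻³¹
[Ce³⁺] = 6.54×10⁻¹⁶ mol/L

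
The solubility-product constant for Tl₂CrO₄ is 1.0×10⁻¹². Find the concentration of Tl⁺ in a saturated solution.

Tl₂CrO₄(s) ⇌ 2 Tl⁺(aq) + CrO₄²⁻(aq)
If s mol/L of Tl₂CrO₄ dissolves, [Tl⁺] = 2s and [CrO₄²⁻] = s.
Ksp = [Tl⁺]^2[CrO₄²⁻] = (2s)^2 · s = 4s^3 = 1.0×10⁻¹²
s = 6.3×10⁻⁵ M
[Tl⁺] = 2s = 1.3×10⁻⁴ M

1.3×10⁻⁴ M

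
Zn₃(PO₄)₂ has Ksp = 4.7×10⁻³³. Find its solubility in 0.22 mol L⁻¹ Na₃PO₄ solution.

1.5×10⁻¹¹ M

Zn₃(PO₄)₂(s) ⇌ 3 Zn²⁺(aq) + 2 PO₄³⁻(aq)
With PO₄³⁻ already at 0.22 mol L⁻¹ and s small, take [PO₄³⁻] ≈ 0.22 mol L⁻¹ and [Zn²⁺] = 3s.
Ksp = [Zn²⁺]^3[PO₄³⁻]^2 = (3s)^3(0.22)^2
(3s)^3 = 4.7×10⁻³³ / (0.22)^2 = 9.7×10⁻³²
s = 1.5×10⁻¹¹ mol L⁻¹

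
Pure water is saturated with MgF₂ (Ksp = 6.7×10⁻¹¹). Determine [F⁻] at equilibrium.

MgF₂(s) ⇌ Mg²⁺(aq) + 2 F⁻(aq)
For each mole of MgF₂ that dissolves per liter, [Mg²⁺] = s and [F⁻] = 2s; let s denote this solubility.
Ksp = [Mg²⁺][F⁻]^2 = s · (2s)^2 = 4s^3 = 6.7×10⁻¹¹
s = 2.6×10⁻⁴ mol/L
[F⁻] = 2s = 5.1×10⁻⁴ mol/L

5.1×10⁻⁴ M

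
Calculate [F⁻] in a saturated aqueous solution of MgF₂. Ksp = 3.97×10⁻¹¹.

4.30×10⁻⁴ M

MgF₂(s) ⇌ Mg²⁺(aq) + 2 F⁻(aq)
Let s be the molar solubility. Then [Mg²⁺] = s and [F⁻] = 2s.
Ksp = [Mg²⁺][F⁻]^2 = s · (2s)^2 = 4s^3 = 3.97×10⁻¹¹
s = 2.15×10⁻⁴ mol L⁻¹
[F⁻] = 2s = 4.30×10⁻⁴ mol L⁻¹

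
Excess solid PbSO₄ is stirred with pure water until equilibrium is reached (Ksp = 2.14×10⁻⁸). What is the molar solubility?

PbSO₄(s) ⇌ Pb²⁺(aq) + SO₄²⁻(aq)
If s mol/L of PbSO₄ dissolves, [Pb²⁺] = s and [SO₄²⁻] = s.
Ksp = [Pb²⁺][SO₄²⁻] = s · s = s^2
s^2 = 2.14×10⁻⁸
s = (2.14×10⁻⁸)^(1/2) = 1.46×10⁻⁴ M

1.46×10⁻⁴ M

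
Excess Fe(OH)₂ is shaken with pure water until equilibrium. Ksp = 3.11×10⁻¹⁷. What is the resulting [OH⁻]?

Fe(OH)₂(s) ⇌ Fe²⁺(aq) + 2 OH⁻(aq)
For each mole of Fe(OH)₂ that dissolves per liter, [Fe²⁺] = s and [OH⁻] = 2s; let s denote this solubility.
Ksp = [Fe²⁺][OH⁻]^2 = s · (2s)^2 = 4s^3 = 3.11×10⁻¹⁷
s = 1.98×10⁻⁶ M
[OH⁻] = 2s = 3.96×10⁻⁶ M

3.96×10⁻⁶ M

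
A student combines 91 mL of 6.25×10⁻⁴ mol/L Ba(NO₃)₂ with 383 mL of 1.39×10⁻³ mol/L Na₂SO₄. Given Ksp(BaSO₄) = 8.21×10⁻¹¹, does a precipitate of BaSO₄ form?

After mixing, V = 91 mL + 383 mL = 474 mL.
[Ba²⁺] = (6.25×10⁻⁴)(91)/474 = 1.20×10⁻⁴ mol/L
[SO₄²⁻] = (1.39×10⁻³)(383)/474 = 1.12×10⁻³ mol/L
Q = [Ba²⁺][SO₄²⁻] = 1.35×10⁻⁷
Because Q > Ksp (1.35×10⁻⁷ vs 8.21×10⁻¹¹), a precipitate of BaSO₄ forms.

Yes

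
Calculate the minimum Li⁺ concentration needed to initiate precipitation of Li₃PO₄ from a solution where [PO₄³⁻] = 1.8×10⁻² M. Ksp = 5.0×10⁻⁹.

A salt starts to precipitate once the ion product Q reaches its Ksp.
Li₃PO₄(s) ⇌ 3 Li⁺(aq) + PO₄³⁻(aq)
Ksp = [Li⁺]^3[PO₄³⁻] = [Li⁺]^3(1.8×10⁻²)
[Li⁺]^3 = 5.0×10⁻⁹ / (1.8×10⁻²) = 2.8×10⁻⁷
[Li⁺] = 6.5×10⁻³ M

6.5×10⁻³ M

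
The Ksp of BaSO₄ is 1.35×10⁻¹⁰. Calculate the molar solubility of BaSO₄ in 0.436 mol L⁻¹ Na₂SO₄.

3.10×10⁻¹⁰ M

BaSO₄(s) ⇌ Ba²⁺(aq) + SO₄²⁻(aq)
The solution already contains SO₄²⁻ at 0.436 mol L⁻¹. Let s be the molar solubility of BaSO₄.
[SO₄²⁻] ≈ 0.436 mol L⁻¹ (common ion dominates); [Ba²⁺] = s.
Ksp = [Ba²⁺][SO₄²⁻] = s(0.436)
s = 1.35×10⁻¹⁰ / (0.436) = 3.10×10⁻¹⁰
s = 3.10×10⁻¹⁰ mol L⁻¹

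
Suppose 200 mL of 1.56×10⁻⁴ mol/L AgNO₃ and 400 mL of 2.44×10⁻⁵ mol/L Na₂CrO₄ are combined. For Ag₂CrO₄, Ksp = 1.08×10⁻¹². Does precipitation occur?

After mixing, V = 200 mL + 400 mL = 600 mL.
[Ag⁺] = (1.56×10⁻⁴)(200)/600 = 5.20×10⁻⁵ mol/L
[CrO₄²⁻] = (2.44×10⁻⁵)(400)/600 = 1.63×10⁻⁵ mol/L
Q = [Ag⁺]^2[CrO₄²⁻] = 4.40×10⁻¹⁴
Since Q (4.40×10⁻¹⁴) is less than Ksp (1.08×10⁻¹²), no Ag₂CrO₄ precipitates.

No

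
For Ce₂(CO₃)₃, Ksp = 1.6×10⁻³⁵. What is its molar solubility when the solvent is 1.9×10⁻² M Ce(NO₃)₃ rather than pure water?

1.2×10⁻¹¹ M

Ce₂(CO₃)₃(s) ⇌ 2 Ce³⁺(aq) + 3 CO₃²⁻(aq)
The solution already contains Ce³⁺ at 1.9×10⁻² M. Let s be the molar solubility of Ce₂(CO₃)₃.
[Ce³⁺] ≈ 1.9×10⁻² M (common ion dominates); [CO₃²⁻] = 3s.
Ksp = [Ce³⁺]^2[CO₃²⁻]^3 = (1.9×10⁻²)^2(3s)^3
(3s)^3 = 1.6×10⁻³⁵ / (1.9×10⁻²)^2 = 4.4×10⁻³²
s = 1.2×10⁻¹¹ M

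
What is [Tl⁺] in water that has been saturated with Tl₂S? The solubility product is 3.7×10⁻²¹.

1.9×10⁻⁷ M

Tl₂S(s) ⇌ 2 Tl⁺(aq) + S²⁻(aq)
With molar solubility s: [Tl⁺] = 2s, [S²⁻] = s.
Ksp = [Tl⁺]^2[S²⁻] = (2s)^2 · s = 4s^3 = 3.7×10⁻²¹
s = 9.7×10⁻⁸ mol L⁻¹
[Tl⁺] = 2s = 1.9×10⁻⁷ mol L⁻¹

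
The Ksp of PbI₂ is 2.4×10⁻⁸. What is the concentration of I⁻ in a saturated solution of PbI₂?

3.6×10⁻³ M

PbI₂(s) ⇌ Pb²⁺(aq) + 2 I⁻(aq)
Call the molar solubility s, so that [Pb²⁺] = s and [I⁻] = 2s.
Ksp = [Pb²⁺][I⁻]^2 = s · (2s)^2 = 4s^3 = 2.4×10⁻⁸
s = 1.8×10⁻³ mol/L
[I⁻] = 2s = 3.6×10⁻³ mol/L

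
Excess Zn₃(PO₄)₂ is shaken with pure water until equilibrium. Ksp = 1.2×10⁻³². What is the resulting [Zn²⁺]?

4.9×10⁻⁷ M

Zn₃(PO₄)₂(s) ⇌ 3 Zn²⁺(aq) + 2 PO₄³⁻(aq)
For each mole of Zn₃(PO₄)₂ that dissolves per liter, [Zn²⁺] = 3s and [PO₄³⁻] = 2s; let s denote this solubility.
Ksp = [Zn²⁺]^3[PO₄³⁻]^2 = (3s)^3 · (2s)^2 = 108s^5 = 1.2×10⁻³²
s = 1.6×10⁻⁷ M
[Zn²⁺] = 3s = 4.9×10⁻⁷ M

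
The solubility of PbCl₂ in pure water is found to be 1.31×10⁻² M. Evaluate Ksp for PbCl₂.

PbCl₂(s) ⇌ Pb²⁺(aq) + 2 Cl⁻(aq)
With molar solubility s: [Pb²⁺] = s, [Cl⁻] = 2s.
Ksp = [Pb²⁺][Cl⁻]^2 = s · (2s)^2 = 4s^3
Ksp = 4 × (1.31×10⁻²)^3 = 8.99×10⁻⁶

Ksp = 8.99×10⁻⁶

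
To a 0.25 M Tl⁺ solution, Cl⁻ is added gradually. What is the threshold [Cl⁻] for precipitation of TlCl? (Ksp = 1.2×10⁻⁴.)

4.8×10⁻⁴ M

The threshold for precipitation is Q = Ksp.
TlCl(s) ⇌ Tl⁺(aq) + Cl⁻(aq)
Ksp = [Tl⁺][Cl⁻] = [Cl⁻](0.25)
[Cl⁻] = 1.2×10⁻⁴ / (0.25) = 4.8×10⁻⁴
[Cl⁻] = 4.8×10⁻⁴ M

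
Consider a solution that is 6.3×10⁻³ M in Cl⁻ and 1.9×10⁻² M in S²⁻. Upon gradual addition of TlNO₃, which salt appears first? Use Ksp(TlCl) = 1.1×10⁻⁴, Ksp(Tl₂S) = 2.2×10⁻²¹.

Each salt precipitates once Q = Ksp for that salt.
For TlCl: [Tl⁺] = (Ksp/[Cl⁻]) = 1.7×10⁻² M
For Tl₂S: [Tl⁺] = (Ksp/[S²⁻])^(1/2) = 3.4×10⁻¹⁰ M
Since Tl₂S needs less Tl⁺ to reach saturation, it precipitates first.

Tl₂S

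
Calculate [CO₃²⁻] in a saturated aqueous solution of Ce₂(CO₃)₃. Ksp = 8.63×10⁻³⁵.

1.81×10⁻⁷ M

Ce₂(CO₃)₃(s) ⇌ 2 Ce³⁺(aq) + 3 CO₃²⁻(aq)
For each mole of Ce₂(CO₃)₃ that dissolves per liter, [Ce³⁺] = 2s and [CO₃²⁻] = 3s; let s denote this solubility.
Ksp = [Ce³⁺]^2[CO₃²⁻]^3 = (2s)^2 · (3s)^3 = 108s^5 = 8.63×10⁻³⁵
s = 6.03×10⁻⁸ mol/L
[CO₃²⁻] = 3s = 1.81×10⁻⁷ mol/L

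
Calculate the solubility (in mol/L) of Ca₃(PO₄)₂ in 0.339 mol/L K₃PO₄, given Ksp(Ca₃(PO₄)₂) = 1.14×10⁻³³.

Ca₃(PO₄)₂(s) ⇌ 3 Ca²⁺(aq) + 2 PO₄³⁻(aq)
Let s be the solubility of Ca₃(PO₄)₂ here. The common ion gives [PO₄³⁻] ≈ 0.339 mol/L, and [Ca²⁺] = 3s.
Ksp = [Ca²⁺]^3[PO₄³⁻]^2 = (3s)^3(0.339)^2
(3s)^3 = 1.14×10⁻³³ / (0.339)^2 = 9.92×10⁻³³
s = 7.16×10⁻¹² mol/L

7.16×10⁻¹² M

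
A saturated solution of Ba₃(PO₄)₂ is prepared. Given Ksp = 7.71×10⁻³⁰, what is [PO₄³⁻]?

Ba₃(PO₄)₂(s) ⇌ 3 Ba²⁺(aq) + 2 PO₄³⁻(aq)
Call the molar solubility s, so that [Ba²⁺] = 3s and [PO₄³⁻] = 2s.
Ksp = [Ba²⁺]^3[PO₄³⁻]^2 = (3s)^3 · (2s)^2 = 108s^5 = 7.71×10⁻³⁰
s = 5.90×10⁻⁷ mol/L
[PO₄³⁻] = 2s = 1.18×10⁻⁶ mol/L

1.18×10⁻⁶ M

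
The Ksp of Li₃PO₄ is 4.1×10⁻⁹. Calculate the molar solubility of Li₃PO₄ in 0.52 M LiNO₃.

Li₃PO₄(s) ⇌ 3 Li⁺(aq) + PO₄³⁻(aq)
Li⁺ is already present at 0.52 M. If s mol/L of Li₃PO₄ dissolves, [PO₄³⁻] = s while [Li⁺] ≈ 0.52 M.
Ksp = [Li⁺]^3[PO₄³⁻] = (0.52)^3s
s = 4.1×10⁻⁹ / (0.52)^3 = 2.9×10⁻⁸
s = 2.9×10⁻⁸ M

2.9×10⁻⁸ M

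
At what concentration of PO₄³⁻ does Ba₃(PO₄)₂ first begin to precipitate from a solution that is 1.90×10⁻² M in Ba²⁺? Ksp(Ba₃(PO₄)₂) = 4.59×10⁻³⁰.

A salt starts to precipitate once the ion product Q reaches its Ksp.
Ba₃(PO₄)₂(s) ⇌ 3 Ba²⁺(aq) + 2 PO₄³⁻(aq)
Ksp = [Ba²⁺]^3[PO₄³⁻]^2 = [PO₄³⁻]^2(1.90×10⁻²)^3
[PO₄³⁻]^2 = 4.59×10⁻³⁰ / (1.90×10⁻²)^3 = 6.69×10⁻²⁵
[PO₄³⁻] = 8.18×10⁻¹³ M

8.18×10⁻¹³ M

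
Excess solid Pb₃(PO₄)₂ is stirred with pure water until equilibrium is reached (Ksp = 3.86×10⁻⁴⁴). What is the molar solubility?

Pb₃(PO₄)₂(s) ⇌ 3 Pb²⁺(aq) + 2 PO₄³⁻(aq)
With molar solubility s: [Pb²⁺] = 3s, [PO₄³⁻] = 2s.
Ksp = [Pb²⁺]^3[PO₄³⁻]^2 = (3s)^3 · (2s)^2 = 108s^5
108s^5 = 3.86×10⁻⁴⁴  ⇒  s^5 = 3.57×10⁻⁴⁶
s = 8.14×10⁻¹⁰ mol/L

8.14×10⁻¹⁰ M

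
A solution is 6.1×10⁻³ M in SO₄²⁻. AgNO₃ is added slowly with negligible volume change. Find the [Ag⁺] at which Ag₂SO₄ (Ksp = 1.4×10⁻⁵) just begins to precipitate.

4.8×10⁻² M

The threshold for precipitation is Q = Ksp.
Ag₂SO₄(s) ⇌ 2 Ag⁺(aq) + SO₄²⁻(aq)
Ksp = [Ag⁺]^2[SO₄²⁻] = [Ag⁺]^2(6.1×10⁻³)
[Ag⁺]^2 = 1.4×10⁻⁵ / (6.1×10⁻³) = 2.3×10⁻³
[Ag⁺] = 4.8×10⁻² M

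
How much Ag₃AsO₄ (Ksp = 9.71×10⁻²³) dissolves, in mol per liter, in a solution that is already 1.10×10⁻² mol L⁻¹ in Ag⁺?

7.30×10⁻¹⁷ M

Ag₃AsO₄(s) ⇌ 3 Ag⁺(aq) + AsO₄³⁻(aq)
With Ag⁺ already at 1.10×10⁻² mol L⁻¹ and s small, take [Ag⁺] ≈ 1.10×10⁻² mol L⁻¹ and [AsO₄³⁻] = s.
Ksp = [Ag⁺]^3[AsO₄³⁻] = (1.10×10⁻²)^3s
s = 9.71×10⁻²³ / (1.10×10⁻²)^3 = 7.30×10⁻¹⁷
s = 7.30×10⁻¹⁷ mol L⁻¹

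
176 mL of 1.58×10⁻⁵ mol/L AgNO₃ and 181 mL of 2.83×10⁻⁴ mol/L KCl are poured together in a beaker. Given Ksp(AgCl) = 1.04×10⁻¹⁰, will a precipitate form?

After mixing, V = 176 mL + 181 mL = 357 mL.
[Ag⁺] = (1.58×10⁻⁵)(176)/357 = 7.79×10⁻⁶ mol/L
[Cl⁻] = (2.83×10⁻⁴)(181)/357 = 1.43×10⁻⁴ mol/L
Q = [Ag⁺][Cl⁻] = 1.12×10⁻⁹
Q = 1.12×10⁻⁹ > Ksp = 1.04×10⁻¹⁰, so the solution is supersaturated and AgCl precipitates.

Yes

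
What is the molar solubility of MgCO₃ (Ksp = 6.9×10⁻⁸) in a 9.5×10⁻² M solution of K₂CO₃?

MgCO₃(s) ⇌ Mg²⁺(aq) + CO₃²⁻(aq)
With CO₃²⁻ already at 9.5×10⁻² M and s small, take [CO₃²⁻] ≈ 9.5×10⁻² M and [Mg²⁺] = s.
Ksp = [Mg²⁺][CO₃²⁻] = s(9.5×10⁻²)
s = 6.9×10⁻⁸ / (9.5×10⁻²) = 7.3×10⁻⁷
s = 7.3×10⁻⁷ M

7.3×10⁻⁷ M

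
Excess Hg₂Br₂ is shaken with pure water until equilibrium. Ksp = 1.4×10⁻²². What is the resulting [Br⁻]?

6.5×10⁻⁸ M

Hg₂Br₂(s) ⇌ Hg₂²⁺(aq) + 2 Br⁻(aq)
If s mol/L of Hg₂Br₂ dissolves, [Hg₂²⁺] = s and [Br⁻] = 2s.
Ksp = [Hg₂²⁺][Br⁻]^2 = s · (2s)^2 = 4s^3 = 1.4×10⁻²²
s = 3.3×10⁻⁸ M
[Br⁻] = 2s = 6.5×10⁻⁸ M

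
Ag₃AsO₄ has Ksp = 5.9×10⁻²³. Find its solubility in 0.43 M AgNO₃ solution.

7.4×10⁻²² M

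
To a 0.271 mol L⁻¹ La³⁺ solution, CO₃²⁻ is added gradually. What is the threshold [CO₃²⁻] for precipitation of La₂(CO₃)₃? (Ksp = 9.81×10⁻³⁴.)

2.37×10⁻¹¹ M

A salt starts to precipitate once the ion product Q reaches its Ksp.
La₂(CO₃)₃(s) ⇌ 2 La³⁺(aq) + 3 CO₃²⁻(aq)
Ksp = [La³⁺]^2[CO₃²⁻]^3 = [CO₃²⁻]^3(0.271)^2
[CO₃²⁻]^3 = 9.81×10⁻³⁴ / (0.271)^2 = 1.34×10⁻³²
[CO₃²⁻] = 2.37×10⁻¹¹ mol L⁻¹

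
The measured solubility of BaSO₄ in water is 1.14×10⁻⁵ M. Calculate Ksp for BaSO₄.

Ksp = 1.30×10⁻¹⁰

BaSO₄(s) ⇌ Ba²⁺(aq) + SO₄²⁻(aq)
Call the molar solubility s, so that [Ba²⁺] = s and [SO₄²⁻] = s.
Ksp = [Ba²⁺][SO₄²⁻] = s · s = s^2
Ksp = (1.14×10⁻⁵)^2 = 1.30×10⁻¹⁰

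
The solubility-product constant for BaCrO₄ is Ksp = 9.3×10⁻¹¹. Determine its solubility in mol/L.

BaCrO₄(s) ⇌ Ba²⁺(aq) + CrO₄²⁻(aq)
Call the molar solubility s, so that [Ba²⁺] = s and [CrO₄²⁻] = s.
Ksp = [Ba²⁺][CrO₄²⁻] = s · s = s^2
s^2 = 9.3×10⁻¹¹
s = (9.3×10⁻¹¹)^(1/2) = 9.6×10⁻⁶ mol/L

9.6×10⁻⁶ M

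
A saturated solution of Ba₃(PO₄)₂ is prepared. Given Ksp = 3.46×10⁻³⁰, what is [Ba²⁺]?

1.51×10⁻⁶ M

Ba₃(PO₄)₂(s) ⇌ 3 Ba²⁺(aq) + 2 PO₄³⁻(aq)
Let s be the molar solubility. Then [Ba²⁺] = 3s and [PO₄³⁻] = 2s.
Ksp = [Ba²⁺]^3[PO₄³⁻]^2 = (3s)^3 · (2s)^2 = 108s^5 = 3.46×10⁻³⁰
s = 5.02×10⁻⁷ mol L⁻¹
[Ba²⁺] = 3s = 1.51×10⁻⁶ mol L⁻¹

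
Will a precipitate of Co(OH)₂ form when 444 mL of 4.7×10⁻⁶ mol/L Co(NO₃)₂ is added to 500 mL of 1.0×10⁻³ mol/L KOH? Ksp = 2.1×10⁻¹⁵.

Total volume after mixing = 444 + 500 = 944 mL.
[Co²⁺] = (4.7×10⁻⁶)(444)/944 = 2.2×10⁻⁶ mol/L
[OH⁻] = (1.0×10⁻³)(500)/944 = 5.3×10⁻⁴ mol/L
Q = [Co²⁺][OH⁻]^2 = 6.2×10⁻¹³
Q = 6.2×10⁻¹³ > Ksp = 2.1×10⁻¹⁵, so the solution is supersaturated and Co(OH)₂ precipitates.

Yes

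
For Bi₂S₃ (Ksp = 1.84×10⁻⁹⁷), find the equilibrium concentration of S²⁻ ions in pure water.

Bi₂S₃(s) ⇌ 2 Bi³⁺(aq) + 3 S²⁻(aq)
Call the molar solubility s, so that [Bi³⁺] = 2s and [S²⁻] = 3s.
Ksp = [Bi³⁺]^2[S²⁻]^3 = (2s)^2 · (3s)^3 = 108s^5 = 1.84×10⁻⁹⁷
s = 1.76×10⁻²⁰ mol/L
[S²⁻] = 3s = 5.29×10⁻²⁰ mol/L

5.29×10⁻²⁰ M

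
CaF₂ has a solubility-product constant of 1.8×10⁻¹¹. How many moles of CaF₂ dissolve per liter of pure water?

1.7×10⁻⁴ M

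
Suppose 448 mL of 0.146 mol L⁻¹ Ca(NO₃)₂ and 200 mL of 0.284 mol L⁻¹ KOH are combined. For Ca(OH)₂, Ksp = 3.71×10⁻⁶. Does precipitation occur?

Yes

The combined volume is 648 mL.
[Ca²⁺] = (0.146)(448)/648 = 0.101 mol L⁻¹
[OH⁻] = (0.284)(200)/648 = 8.77×10⁻² mol L⁻¹
Q = [Ca²⁺][OH⁻]^2 = 7.76×10⁻⁴
Q = 7.76×10⁻⁴ > Ksp = 3.71×10⁻⁶, so the solution is supersaturated and Ca(OH)₂ precipitates.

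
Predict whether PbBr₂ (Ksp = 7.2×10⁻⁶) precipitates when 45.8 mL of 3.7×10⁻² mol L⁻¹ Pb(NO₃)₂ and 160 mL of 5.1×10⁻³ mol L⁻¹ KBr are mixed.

No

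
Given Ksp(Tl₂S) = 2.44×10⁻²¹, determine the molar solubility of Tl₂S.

Tl₂S(s) ⇌ 2 Tl⁺(aq) + S²⁻(aq)
Let s be the molar solubility. Then [Tl⁺] = 2s and [S²⁻] = s.
Ksp = [Tl⁺]^2[S²⁻] = (2s)^2 · s = 4s^3
4s^3 = 2.44×10⁻²¹  ⇒  s^3 = 6.10×10⁻²²
s = (6.10×10⁻²²)^(1/3) = 8.48×10⁻⁸ mol L⁻¹

8.48×10⁻⁸ M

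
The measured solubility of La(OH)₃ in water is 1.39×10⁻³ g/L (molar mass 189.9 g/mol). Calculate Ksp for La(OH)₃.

Convert to molarity: s = 1.39×10⁻³ / 189.9 = 7.3196×10⁻⁶ mol/L
La(OH)₃(s) ⇌ La³⁺(aq) + 3 OH⁻(aq)
Call the molar solubility s, so that [La³⁺] = s and [OH⁻] = 3s.
Ksp = [La³⁺][OH⁻]^3 = s · (3s)^3 = 27s^4
Ksp = 27 × (7.3196×10⁻⁶)^4 = 7.75×10⁻²⁰

Ksp = 7.75×10⁻²⁰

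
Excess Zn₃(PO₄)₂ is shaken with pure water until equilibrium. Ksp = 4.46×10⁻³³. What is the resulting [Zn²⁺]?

3.98×10⁻⁷ M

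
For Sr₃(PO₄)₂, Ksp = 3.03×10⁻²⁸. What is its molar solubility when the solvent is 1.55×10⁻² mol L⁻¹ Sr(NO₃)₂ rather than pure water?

4.51×10⁻¹² M

Sr₃(PO₄)₂(s) ⇌ 3 Sr²⁺(aq) + 2 PO₄³⁻(aq)
The solution already contains Sr²⁺ at 1.55×10⁻² mol L⁻¹. Let s be the molar solubility of Sr₃(PO₄)₂.
[Sr²⁺] ≈ 1.55×10⁻² mol L⁻¹ (common ion dominates); [PO₄³⁻] = 2s.
Ksp = [Sr²⁺]^3[PO₄³⁻]^2 = (1.55×10⁻²)^3(2s)^2
(2s)^2 = 3.03×10⁻²⁸ / (1.55×10⁻²)^3 = 8.14×10⁻²³
s = 4.51×10⁻¹² mol L⁻¹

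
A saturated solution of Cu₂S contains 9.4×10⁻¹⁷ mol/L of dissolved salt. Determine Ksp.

Ksp = 3.3×10⁻⁴⁸

Cu₂S(s) ⇌ 2 Cu⁺(aq) + S²⁻(aq)
Let s be the molar solubility. Then [Cu⁺] = 2s and [S²⁻] = s.
Ksp = [Cu⁺]^2[S²⁻] = (2s)^2 · s = 4s^3
Ksp = 4 × (9.4×10⁻¹⁷)^3 = 3.3×10⁻⁴⁸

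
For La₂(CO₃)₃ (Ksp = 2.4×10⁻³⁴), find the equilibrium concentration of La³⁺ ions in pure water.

1.5×10⁻⁷ M

La₂(CO₃)₃(s) ⇌ 2 La³⁺(aq) + 3 CO₃²⁻(aq)
For each mole of La₂(CO₃)₃ that dissolves per liter, [La³⁺] = 2s and [CO₃²⁻] = 3s; let s denote this solubility.
Ksp = [La³⁺]^2[CO₃²⁻]^3 = (2s)^2 · (3s)^3 = 108s^5 = 2.4×10⁻³⁴
s = 7.4×10⁻⁸ mol/L
[La³⁺] = 2s = 1.5×10⁻⁷ mol/L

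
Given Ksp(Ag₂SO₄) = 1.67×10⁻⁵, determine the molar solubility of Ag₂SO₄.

1.61×10⁻² M

Ag₂SO₄(s) ⇌ 2 Ag⁺(aq) + SO₄²⁻(aq)
Call the molar solubility s, so that [Ag⁺] = 2s and [SO₄²⁻] = s.
Ksp = [Ag⁺]^2[SO₄²⁻] = (2s)^2 · s = 4s^3
4s^3 = 1.67×10⁻⁵  ⇒  s^3 = 4.18×10⁻⁶
Taking the 3rd root, s = 1.61×10⁻² M.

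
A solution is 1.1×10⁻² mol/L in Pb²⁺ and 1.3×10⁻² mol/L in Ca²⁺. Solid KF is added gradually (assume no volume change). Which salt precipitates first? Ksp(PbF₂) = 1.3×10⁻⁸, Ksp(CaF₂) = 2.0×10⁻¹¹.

CaF₂

Each salt precipitates once Q = Ksp for that salt.
For PbF₂: [F⁻] = (Ksp/[Pb²⁺])^(1/2) = 1.1×10⁻³ mol/L
For CaF₂: [F⁻] = (Ksp/[Ca²⁺])^(1/2) = 3.9×10⁻⁵ mol/L
CaF₂ requires the lower [F⁻], so it precipitates first.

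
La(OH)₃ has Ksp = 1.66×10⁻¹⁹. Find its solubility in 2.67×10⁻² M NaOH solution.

8.72×10⁻¹⁵ M

La(OH)₃(s) ⇌ La³⁺(aq) + 3 OH⁻(aq)
With OH⁻ already at 2.67×10⁻² M and s small, take [OH⁻] ≈ 2.67×10⁻² M and [La³⁺] = s.
Ksp = [La³⁺][OH⁻]^3 = s(2.67×10⁻²)^3
s = 1.66×10⁻¹⁹ / (2.67×10⁻²)^3 = 8.72×10⁻¹⁵
s = 8.72×10⁻¹⁵ M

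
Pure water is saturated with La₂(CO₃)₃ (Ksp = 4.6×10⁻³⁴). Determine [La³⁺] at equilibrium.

1.7×10⁻⁷ M

La₂(CO₃)₃(s) ⇌ 2 La³⁺(aq) + 3 CO₃²⁻(aq)
Let s be the molar solubility. Then [La³⁺] = 2s and [CO₃²⁻] = 3s.
Ksp = [La³⁺]^2[CO₃²⁻]^3 = (2s)^2 · (3s)^3 = 108s^5 = 4.6×10⁻³⁴
s = 8.4×10⁻⁸ mol/L
[La³⁺] = 2s = 1.7×10⁻⁷ mol/L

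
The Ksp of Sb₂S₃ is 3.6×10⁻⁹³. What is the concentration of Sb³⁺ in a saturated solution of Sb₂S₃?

2.5×10⁻¹⁹ M

Sb₂S₃(s) ⇌ 2 Sb³⁺(aq) + 3 S²⁻(aq)
With molar solubility s: [Sb³⁺] = 2s, [S²⁻] = 3s.
Ksp = [Sb³⁺]^2[S²⁻]^3 = (2s)^2 · (3s)^3 = 108s^5 = 3.6×10⁻⁹³
s = 1.3×10⁻¹⁹ M
[Sb³⁺] = 2s = 2.5×10⁻¹⁹ M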